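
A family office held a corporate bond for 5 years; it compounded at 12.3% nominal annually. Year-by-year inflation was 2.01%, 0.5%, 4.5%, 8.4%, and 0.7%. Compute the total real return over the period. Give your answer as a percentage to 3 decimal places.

Cumulative inflation factor: 1.0201 × 1.005 × 1.045 × 1.084 × 1.007 ≈ 1.16946.
Nominal growth factor: 1.78607. Real growth factor = 1.78607 / 1.16946 ≈ 1.52727.
Total real return ≈ 52.7267%.

52.727%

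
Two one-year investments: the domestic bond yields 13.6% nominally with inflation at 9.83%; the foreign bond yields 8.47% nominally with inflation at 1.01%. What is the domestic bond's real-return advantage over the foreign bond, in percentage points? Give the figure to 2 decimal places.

The domestic bond real return: 1.136/1.0983 − 1 = 3.433%.
The foreign bond real return: 1.0847/1.0101 − 1 = 7.385%.
Difference: 3.433 − 7.385 = -3.952 pp.

-3.95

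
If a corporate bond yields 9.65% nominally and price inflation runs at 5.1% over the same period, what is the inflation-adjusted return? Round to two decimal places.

4.33%

Real return via the Fisher equation: (1 + 9.65%)/(1 + 5.1%) − 1 = 1.0965/1.051 − 1 ≈ 0.04329.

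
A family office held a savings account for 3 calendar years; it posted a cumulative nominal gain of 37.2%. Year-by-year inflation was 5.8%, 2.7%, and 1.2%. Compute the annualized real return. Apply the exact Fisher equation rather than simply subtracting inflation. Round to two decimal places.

Cumulative inflation factor: 1.058 × 1.027 × 1.012 ≈ 1.09960.
Nominal growth factor: 1.37200. Real growth factor = 1.37200 / 1.09960 ≈ 1.24772.
Annualized: 1.24772^(1/3) − 1 ≈ 0.07656.

7.66%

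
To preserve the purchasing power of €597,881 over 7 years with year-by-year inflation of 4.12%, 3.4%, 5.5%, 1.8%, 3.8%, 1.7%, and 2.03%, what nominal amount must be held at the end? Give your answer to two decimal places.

Cumulative price-level factor: 1.0412 × 1.034 × 1.055 × 1.018 × 1.038 × 1.017 × 1.0203 ≈ 1.2453778263.
The nominal amount required is €597,881 scaled up by that factor.

€744,587.74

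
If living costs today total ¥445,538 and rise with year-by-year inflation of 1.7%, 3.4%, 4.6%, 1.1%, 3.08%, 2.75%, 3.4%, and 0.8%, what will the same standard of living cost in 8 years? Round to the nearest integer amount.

Cumulative price-level factor: 1.017 × 1.034 × 1.046 × 1.011 × 1.0308 × 1.0275 × 1.034 × 1.008 ≈ 1.2276134644.
The nominal amount required is ¥445,538 scaled up by that factor.

¥546,948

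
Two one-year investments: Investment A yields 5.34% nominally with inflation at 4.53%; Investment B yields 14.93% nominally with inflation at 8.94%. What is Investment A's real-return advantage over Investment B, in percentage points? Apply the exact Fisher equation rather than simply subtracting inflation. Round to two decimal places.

Investment A real return: 1.0534/1.0453 − 1 = 0.775%.
Investment B real return: 1.1493/1.0894 − 1 = 5.498%.
Difference: 0.775 − 5.498 = -4.723 pp.

-4.72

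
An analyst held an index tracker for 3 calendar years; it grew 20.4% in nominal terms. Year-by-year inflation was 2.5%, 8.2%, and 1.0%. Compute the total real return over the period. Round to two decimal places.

Cumulative inflation factor: 1.025 × 1.082 × 1.010 ≈ 1.12014.
Nominal growth factor: 1.20400. Real growth factor = 1.20400 / 1.12014 ≈ 1.07487.
Total real return ≈ 7.4865%.

7.49%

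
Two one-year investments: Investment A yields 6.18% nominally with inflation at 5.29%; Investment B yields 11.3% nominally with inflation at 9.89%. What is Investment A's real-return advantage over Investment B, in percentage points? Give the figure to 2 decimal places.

Investment A real return: 1.0618/1.0529 − 1 = 0.845%.
Investment B real return: 1.113/1.0989 − 1 = 1.283%.
Difference: 0.845 − 1.283 = -0.438 pp.

-0.44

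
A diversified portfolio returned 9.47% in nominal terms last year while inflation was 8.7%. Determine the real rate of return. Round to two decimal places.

0.71%

Real return via the Fisher equation: (1 + 9.47%)/(1 + 8.7%) − 1 = 1.0947/1.087 − 1 ≈ 0.00708.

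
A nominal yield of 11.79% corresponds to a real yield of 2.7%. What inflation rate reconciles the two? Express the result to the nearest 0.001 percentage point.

From (1+r_nom) = (1+r_real)(1+π), we get 1+π = (1 + 11.79%)/(1 + 2.7%) = 1.1179/1.027 ≈ 1.08851.
So π ≈ 8.8510%.

8.851%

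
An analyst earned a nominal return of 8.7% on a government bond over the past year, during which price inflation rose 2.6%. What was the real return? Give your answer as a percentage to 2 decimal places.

Real return via the Fisher equation: (1 + 8.7%)/(1 + 2.6%) − 1 = 1.087/1.026 − 1 ≈ 0.05945.

5.95%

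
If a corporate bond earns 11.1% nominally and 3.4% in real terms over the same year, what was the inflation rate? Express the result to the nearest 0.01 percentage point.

7.45%

From (1+r_nom) = (1+r_real)(1+π), we get 1+π = (1 + 11.1%)/(1 + 3.4%) = 1.111/1.034 ≈ 1.07447.
So π ≈ 7.4468%.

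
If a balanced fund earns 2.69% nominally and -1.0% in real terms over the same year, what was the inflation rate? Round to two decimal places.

3.73%

From (1+r_nom) = (1+r_real)(1+π), we get 1+π = (1 + 2.69%)/(1 − 1.0%) = 1.0269/0.990 ≈ 1.03727.
So π ≈ 3.7273%.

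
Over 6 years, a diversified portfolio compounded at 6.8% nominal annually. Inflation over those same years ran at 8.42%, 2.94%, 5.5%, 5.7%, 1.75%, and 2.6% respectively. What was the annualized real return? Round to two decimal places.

Cumulative inflation factor: 1.0842 × 1.0294 × 1.055 × 1.057 × 1.0175 × 1.026 ≈ 1.29928.
Nominal growth factor: 1.48398. Real growth factor = 1.48398 / 1.29928 ≈ 1.14215.
Annualized: 1.14215^(1/6) − 1 ≈ 0.02240.

2.24%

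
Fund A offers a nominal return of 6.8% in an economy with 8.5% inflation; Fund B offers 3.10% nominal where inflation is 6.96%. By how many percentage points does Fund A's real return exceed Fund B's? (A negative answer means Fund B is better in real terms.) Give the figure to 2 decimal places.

Fund A real return: 1.068/1.085 − 1 = -1.567%.
Fund B real return: 1.0310/1.0696 − 1 = -3.609%.
Difference: -1.567 − (-3.609) = 2.042 pp.

2.04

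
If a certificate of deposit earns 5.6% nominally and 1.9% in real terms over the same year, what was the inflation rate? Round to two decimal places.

From (1+r_nom) = (1+r_real)(1+π), we get 1+π = (1 + 5.6%)/(1 + 1.9%) = 1.056/1.019 ≈ 1.03631.
So π ≈ 3.6310%.

3.63%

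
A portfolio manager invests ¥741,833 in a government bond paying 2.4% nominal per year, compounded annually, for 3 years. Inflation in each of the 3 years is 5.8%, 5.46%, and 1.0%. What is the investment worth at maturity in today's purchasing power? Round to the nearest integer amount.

Nominal value at maturity: ¥741,833 × (1 + 2.4%)^3 ≈ ¥796,537.
Price-level factor over 3 years: 1.058 × 1.0546 × 1.010 = 1.126924468.
The maturity value deflated by that factor is the answer in today's purchasing power.

¥706,824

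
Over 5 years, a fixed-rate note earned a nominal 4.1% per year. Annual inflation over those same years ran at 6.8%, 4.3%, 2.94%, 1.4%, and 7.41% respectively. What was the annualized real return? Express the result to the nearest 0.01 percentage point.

Cumulative inflation factor: 1.068 × 1.043 × 1.0294 × 1.014 × 1.0741 ≈ 1.24888.
Nominal growth factor: 1.22251. Real growth factor = 1.22251 / 1.24888 ≈ 0.97888.
Annualized: 0.97888^(1/5) − 1 ≈ -0.00426.

-0.43%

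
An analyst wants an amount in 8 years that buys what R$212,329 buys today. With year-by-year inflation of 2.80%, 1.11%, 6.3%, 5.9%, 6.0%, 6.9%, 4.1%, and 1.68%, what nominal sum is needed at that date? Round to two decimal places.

R$297,985.82

Cumulative price-level factor: 1.0280 × 1.0111 × 1.063 × 1.059 × 1.060 × 1.069 × 1.041 × 1.0168 ≈ 1.4034155596.
Multiplying R$212,329 by the price-level factor gives the future nominal sum.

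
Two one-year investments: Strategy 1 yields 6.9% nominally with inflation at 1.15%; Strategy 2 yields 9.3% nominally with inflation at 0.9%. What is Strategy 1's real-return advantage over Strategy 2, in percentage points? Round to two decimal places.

-2.64

Strategy 1 real return: 1.069/1.0115 − 1 = 5.685%.
Strategy 2 real return: 1.093/1.009 − 1 = 8.325%.
Difference: 5.685 − 8.325 = -2.640 pp.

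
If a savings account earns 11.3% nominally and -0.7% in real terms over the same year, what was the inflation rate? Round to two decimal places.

12.08%

From (1+r_nom) = (1+r_real)(1+π), we get 1+π = (1 + 11.3%)/(1 − 0.7%) = 1.113/0.993 ≈ 1.12085.
So π ≈ 12.0846%.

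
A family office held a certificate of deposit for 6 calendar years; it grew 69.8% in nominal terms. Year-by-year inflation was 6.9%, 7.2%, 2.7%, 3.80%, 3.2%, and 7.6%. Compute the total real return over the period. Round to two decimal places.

25.17%

Cumulative inflation factor: 1.069 × 1.072 × 1.027 × 1.0380 × 1.032 × 1.076 ≈ 1.35654.
Nominal growth factor: 1.69800. Real growth factor = 1.69800 / 1.35654 ≈ 1.25171.
Total real return ≈ 25.1715%.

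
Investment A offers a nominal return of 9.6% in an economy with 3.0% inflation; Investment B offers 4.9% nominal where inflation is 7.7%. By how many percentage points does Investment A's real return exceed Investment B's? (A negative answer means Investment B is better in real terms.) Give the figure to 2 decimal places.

Investment A real return: 1.096/1.030 − 1 = 6.408%.
Investment B real return: 1.049/1.077 − 1 = -2.600%.
Difference: 6.408 − (-2.600) = 9.008 pp.

9.01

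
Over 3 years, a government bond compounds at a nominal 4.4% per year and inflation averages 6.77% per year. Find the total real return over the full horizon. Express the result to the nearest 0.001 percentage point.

The annual real rate is (1+4.4%)/(1+6.77%) − 1 = -2.2197%.
Compounded over 3 years: (1 + -0.022197)^3 − 1 ≈ -0.06512.

-6.512%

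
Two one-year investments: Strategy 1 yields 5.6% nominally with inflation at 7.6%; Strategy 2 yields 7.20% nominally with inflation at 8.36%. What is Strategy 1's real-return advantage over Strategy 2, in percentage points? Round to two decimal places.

Strategy 1 real return: 1.056/1.076 − 1 = -1.859%.
Strategy 2 real return: 1.0720/1.0836 − 1 = -1.071%.
Difference: -1.859 − (-1.071) = -0.788 pp.

-0.79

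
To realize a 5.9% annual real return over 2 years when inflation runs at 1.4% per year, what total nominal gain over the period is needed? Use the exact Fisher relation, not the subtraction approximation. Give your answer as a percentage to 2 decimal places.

15.31%

Required annual nominal rate: (1+5.9%)(1+1.4%) − 1 = 7.3826%.
Cumulative over 2 years: (1 + 0.073826)^2 − 1 ≈ 0.15310.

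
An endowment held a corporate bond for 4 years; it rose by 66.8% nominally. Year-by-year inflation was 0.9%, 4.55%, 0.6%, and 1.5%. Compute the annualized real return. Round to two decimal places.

Cumulative inflation factor: 1.009 × 1.0455 × 1.006 × 1.015 ≈ 1.07716.
Nominal growth factor: 1.66800. Real growth factor = 1.66800 / 1.07716 ≈ 1.54852.
Annualized: 1.54852^(1/4) − 1 ≈ 0.11552.

11.55%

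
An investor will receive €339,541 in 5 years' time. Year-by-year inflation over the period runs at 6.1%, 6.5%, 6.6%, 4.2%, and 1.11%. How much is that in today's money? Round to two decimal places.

€267,552.00

Price-level factor over 5 years: 1.061 × 1.065 × 1.066 × 1.042 × 1.0111 ≈ 1.2690654646.
Purchasing power today: €339,541 divided by that factor.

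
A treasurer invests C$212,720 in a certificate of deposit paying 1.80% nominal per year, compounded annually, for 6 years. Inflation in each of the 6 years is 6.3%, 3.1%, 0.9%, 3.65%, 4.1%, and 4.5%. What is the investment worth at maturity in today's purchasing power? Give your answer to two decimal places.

Nominal value at maturity: C$212,720 × (1 + 1.80%)^6 ≈ C$236,752.73.
Price-level factor over 6 years: 1.063 × 1.031 × 1.009 × 1.0365 × 1.041 × 1.045 ≈ 1.2468649660.
Dividing the nominal maturity value by the price-level factor gives the value in today's money.

C$189,878.40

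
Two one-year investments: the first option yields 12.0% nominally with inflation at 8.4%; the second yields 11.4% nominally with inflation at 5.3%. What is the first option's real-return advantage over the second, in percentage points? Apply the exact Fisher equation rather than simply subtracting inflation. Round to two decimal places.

The first option real return: 1.120/1.084 − 1 = 3.321%.
The second real return: 1.114/1.053 − 1 = 5.793%.
Difference: 3.321 − 5.793 = -2.472 pp.

-2.47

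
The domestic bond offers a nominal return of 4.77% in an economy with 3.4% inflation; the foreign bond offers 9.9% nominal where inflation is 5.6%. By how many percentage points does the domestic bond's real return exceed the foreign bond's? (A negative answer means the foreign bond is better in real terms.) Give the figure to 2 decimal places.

The domestic bond real return: 1.0477/1.034 − 1 = 1.325%.
The foreign bond real return: 1.099/1.056 − 1 = 4.072%.
Difference: 1.325 − 4.072 = -2.747 pp.

-2.75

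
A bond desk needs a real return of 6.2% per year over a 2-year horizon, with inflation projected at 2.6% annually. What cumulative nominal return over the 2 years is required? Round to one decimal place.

18.7%

Required annual nominal rate: (1+6.2%)(1+2.6%) − 1 = 8.9612%.
Cumulative over 2 years: (1 + 0.089612)^2 − 1 ≈ 0.18725.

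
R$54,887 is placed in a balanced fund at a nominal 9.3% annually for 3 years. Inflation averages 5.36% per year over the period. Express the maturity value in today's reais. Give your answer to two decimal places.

Nominal value at maturity: R$54,887 × (1 + 9.3%)^3 ≈ R$71,668.77.
Price-level factor over 3 years: (1 + 5.36%)^3 ≈ 1.1695728707.
Dividing the nominal maturity value by the price-level factor gives the value in today's money.

R$61,277.73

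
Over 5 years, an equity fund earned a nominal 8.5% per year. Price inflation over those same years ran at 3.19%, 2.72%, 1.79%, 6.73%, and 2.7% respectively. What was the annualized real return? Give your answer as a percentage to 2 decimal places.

4.92%

Cumulative inflation factor: 1.0319 × 1.0272 × 1.0179 × 1.0673 × 1.027 ≈ 1.18265.
Nominal growth factor: 1.50366. Real growth factor = 1.50366 / 1.18265 ≈ 1.27143.
Annualized: 1.27143^(1/5) − 1 ≈ 0.04920.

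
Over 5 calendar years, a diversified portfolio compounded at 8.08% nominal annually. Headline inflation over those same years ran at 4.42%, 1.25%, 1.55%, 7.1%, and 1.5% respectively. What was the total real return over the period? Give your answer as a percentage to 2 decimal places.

26.36%

Cumulative inflation factor: 1.0442 × 1.0125 × 1.0155 × 1.071 × 1.015 ≈ 1.16712.
Nominal growth factor: 1.47478. Real growth factor = 1.47478 / 1.16712 ≈ 1.26361.
Total real return ≈ 26.3608%.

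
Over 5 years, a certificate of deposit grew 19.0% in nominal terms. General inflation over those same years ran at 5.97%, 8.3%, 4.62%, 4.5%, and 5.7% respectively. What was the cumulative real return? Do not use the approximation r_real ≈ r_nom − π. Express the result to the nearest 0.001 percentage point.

-10.272%

Cumulative inflation factor: 1.0597 × 1.083 × 1.0462 × 1.045 × 1.057 ≈ 1.32623.
Nominal growth factor: 1.19000. Real growth factor = 1.19000 / 1.32623 ≈ 0.89728.
Total real return ≈ -10.2717%.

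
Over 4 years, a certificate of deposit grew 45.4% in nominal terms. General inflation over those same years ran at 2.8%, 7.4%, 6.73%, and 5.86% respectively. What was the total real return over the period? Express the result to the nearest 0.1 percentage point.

16.6%

Cumulative inflation factor: 1.028 × 1.074 × 1.0673 × 1.0586 ≈ 1.24743.
Nominal growth factor: 1.45400. Real growth factor = 1.45400 / 1.24743 ≈ 1.16560.
Total real return ≈ 16.5598%.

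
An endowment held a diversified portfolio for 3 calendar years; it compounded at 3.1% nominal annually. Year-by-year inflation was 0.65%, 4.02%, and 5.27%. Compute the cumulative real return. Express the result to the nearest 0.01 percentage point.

-0.56%

Cumulative inflation factor: 1.0065 × 1.0402 × 1.0527 ≈ 1.10214.
Nominal growth factor: 1.09591. Real growth factor = 1.09591 / 1.10214 ≈ 0.99435.
Total real return ≈ -0.5647%.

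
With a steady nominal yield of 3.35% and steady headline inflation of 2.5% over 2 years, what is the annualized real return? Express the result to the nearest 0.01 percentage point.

0.83%

With constant rates the annual real return is the same each year: (1+3.35%)/(1+2.5%) − 1 = 0.00829.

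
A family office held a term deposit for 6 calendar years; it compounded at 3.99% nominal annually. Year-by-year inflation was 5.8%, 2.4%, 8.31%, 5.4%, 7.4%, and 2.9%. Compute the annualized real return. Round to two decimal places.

Cumulative inflation factor: 1.058 × 1.024 × 1.0831 × 1.054 × 1.074 × 1.029 ≈ 1.36683.
Nominal growth factor: 1.26459. Real growth factor = 1.26459 / 1.36683 ≈ 0.92520.
Annualized: 0.92520^(1/6) − 1 ≈ -0.01287.

-1.29%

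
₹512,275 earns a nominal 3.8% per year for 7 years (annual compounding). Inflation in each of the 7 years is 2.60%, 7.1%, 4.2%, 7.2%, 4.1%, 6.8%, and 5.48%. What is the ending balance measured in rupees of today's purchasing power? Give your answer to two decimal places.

₹462,054.49

Nominal value at maturity: ₹512,275 × (1 + 3.8%)^7 ≈ ₹665,096.46.
Price-level factor over 7 years: 1.0260 × 1.071 × 1.042 × 1.072 × 1.041 × 1.068 × 1.0548 ≈ 1.4394329479.
The maturity value deflated by that factor is the answer in today's purchasing power.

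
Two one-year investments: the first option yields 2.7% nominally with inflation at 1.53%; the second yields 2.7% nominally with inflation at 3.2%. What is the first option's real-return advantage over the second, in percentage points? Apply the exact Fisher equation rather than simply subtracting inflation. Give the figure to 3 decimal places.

The first option real return: 1.027/1.0153 − 1 = 1.1524%.
The second real return: 1.027/1.032 − 1 = -0.4845%.
Difference: 1.1524 − (-0.4845) = 1.6369 pp.

1.637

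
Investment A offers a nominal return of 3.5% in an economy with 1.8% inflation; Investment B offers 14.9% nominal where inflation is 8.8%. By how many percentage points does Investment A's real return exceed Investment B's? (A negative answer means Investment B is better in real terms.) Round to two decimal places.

Investment A real return: 1.035/1.018 − 1 = 1.670%.
Investment B real return: 1.149/1.088 − 1 = 5.607%.
Difference: 1.670 − 5.607 = -3.937 pp.

-3.94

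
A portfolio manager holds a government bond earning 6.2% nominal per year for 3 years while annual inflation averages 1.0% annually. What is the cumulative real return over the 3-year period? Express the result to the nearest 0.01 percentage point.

The annual real rate is (1+6.2%)/(1+1.0%) − 1 = 5.1485%.
Compounded over 3 years: (1 + 0.051485)^3 − 1 ≈ 0.16254.

16.25%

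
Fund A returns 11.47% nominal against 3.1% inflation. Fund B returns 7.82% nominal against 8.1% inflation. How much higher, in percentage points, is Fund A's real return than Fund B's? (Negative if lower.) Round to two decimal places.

8.38

Fund A real return: 1.1147/1.031 − 1 = 8.118%.
Fund B real return: 1.0782/1.081 − 1 = -0.259%.
Difference: 8.118 − (-0.259) = 8.377 pp.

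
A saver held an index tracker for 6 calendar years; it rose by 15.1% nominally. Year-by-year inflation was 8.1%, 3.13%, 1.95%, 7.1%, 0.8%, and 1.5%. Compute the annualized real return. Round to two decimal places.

-1.31%

Cumulative inflation factor: 1.081 × 1.0313 × 1.0195 × 1.071 × 1.008 × 1.015 ≈ 1.24541.
Nominal growth factor: 1.15100. Real growth factor = 1.15100 / 1.24541 ≈ 0.92419.
Annualized: 0.92419^(1/6) − 1 ≈ -0.01305.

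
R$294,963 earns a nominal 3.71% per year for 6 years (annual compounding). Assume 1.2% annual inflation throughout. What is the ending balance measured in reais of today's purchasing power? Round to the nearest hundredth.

Nominal value at maturity: R$294,963 × (1 + 3.71%)^6 ≈ R$367,021.37.
Price-level factor over 6 years: (1 + 1.2%)^6 ≈ 1.0741948725.
Dividing the nominal maturity value by the price-level factor gives the value in today's money.

R$341,671.12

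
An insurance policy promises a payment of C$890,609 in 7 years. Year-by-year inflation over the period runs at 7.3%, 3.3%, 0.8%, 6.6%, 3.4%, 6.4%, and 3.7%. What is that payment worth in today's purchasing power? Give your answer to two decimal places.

Price-level factor over 7 years: 1.073 × 1.033 × 1.008 × 1.066 × 1.034 × 1.064 × 1.037 ≈ 1.3588099031.
Purchasing power today: C$890,609 divided by that factor.

C$655,433.11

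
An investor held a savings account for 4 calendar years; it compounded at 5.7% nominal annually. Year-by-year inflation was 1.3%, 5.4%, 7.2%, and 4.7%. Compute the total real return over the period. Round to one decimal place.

4.2%

Cumulative inflation factor: 1.013 × 1.054 × 1.072 × 1.047 ≈ 1.19837.
Nominal growth factor: 1.24825. Real growth factor = 1.24825 / 1.19837 ≈ 1.04162.
Total real return ≈ 4.1618%.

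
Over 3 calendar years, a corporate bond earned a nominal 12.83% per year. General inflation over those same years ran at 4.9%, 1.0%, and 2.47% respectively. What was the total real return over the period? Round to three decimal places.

32.306%

Cumulative inflation factor: 1.049 × 1.010 × 1.0247 ≈ 1.08566.
Nominal growth factor: 1.43639. Real growth factor = 1.43639 / 1.08566 ≈ 1.32306.
Total real return ≈ 32.3062%.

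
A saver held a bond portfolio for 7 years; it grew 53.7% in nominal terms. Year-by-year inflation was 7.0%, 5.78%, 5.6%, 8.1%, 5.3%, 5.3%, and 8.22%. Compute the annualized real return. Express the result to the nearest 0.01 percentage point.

-0.12%

Cumulative inflation factor: 1.070 × 1.0578 × 1.056 × 1.081 × 1.053 × 1.053 × 1.0822 ≈ 1.55039.
Nominal growth factor: 1.53700. Real growth factor = 1.53700 / 1.55039 ≈ 0.99136.
Annualized: 0.99136^(1/7) − 1 ≈ -0.00124.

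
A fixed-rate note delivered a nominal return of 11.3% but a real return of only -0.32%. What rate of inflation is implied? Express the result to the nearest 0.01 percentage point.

11.66%

From (1+r_nom) = (1+r_real)(1+π), we get 1+π = (1 + 11.3%)/(1 − 0.32%) = 1.113/0.9968 ≈ 1.11657.
So π ≈ 11.6573%.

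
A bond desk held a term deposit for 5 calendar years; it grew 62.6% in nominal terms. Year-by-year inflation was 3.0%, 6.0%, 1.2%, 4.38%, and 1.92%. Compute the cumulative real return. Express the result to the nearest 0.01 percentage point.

Cumulative inflation factor: 1.030 × 1.060 × 1.012 × 1.0438 × 1.0192 ≈ 1.17544.
Nominal growth factor: 1.62600. Real growth factor = 1.62600 / 1.17544 ≈ 1.38331.
Total real return ≈ 38.3312%.

38.33%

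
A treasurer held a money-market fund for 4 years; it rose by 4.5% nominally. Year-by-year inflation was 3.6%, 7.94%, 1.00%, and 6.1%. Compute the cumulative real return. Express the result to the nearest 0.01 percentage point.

Cumulative inflation factor: 1.036 × 1.0794 × 1.0100 × 1.061 ≈ 1.19834.
Nominal growth factor: 1.04500. Real growth factor = 1.04500 / 1.19834 ≈ 0.87204.
Total real return ≈ -12.7958%.

-12.80%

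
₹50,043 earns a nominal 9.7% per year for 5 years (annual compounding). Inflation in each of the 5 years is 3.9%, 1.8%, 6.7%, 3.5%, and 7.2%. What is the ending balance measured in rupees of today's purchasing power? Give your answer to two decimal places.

Nominal value at maturity: ₹50,043 × (1 + 9.7%)^5 ≈ ₹79,501.71.
Price-level factor over 5 years: 1.039 × 1.018 × 1.067 × 1.035 × 1.072 ≈ 1.2521688051.
The maturity value deflated by that factor is the answer in today's purchasing power.

₹63,491.21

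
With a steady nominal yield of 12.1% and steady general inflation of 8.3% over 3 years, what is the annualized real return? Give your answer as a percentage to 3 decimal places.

3.509%

With constant rates the annual real return is the same each year: (1+12.1%)/(1+8.3%) − 1 = 0.03509.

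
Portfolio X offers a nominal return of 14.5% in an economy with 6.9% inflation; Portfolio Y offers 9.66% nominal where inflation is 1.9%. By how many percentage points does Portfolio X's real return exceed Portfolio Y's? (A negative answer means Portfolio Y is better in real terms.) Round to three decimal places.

-0.506

Portfolio X real return: 1.145/1.069 − 1 = 7.1094%.
Portfolio Y real return: 1.0966/1.019 − 1 = 7.6153%.
Difference: 7.1094 − 7.6153 = -0.5059 pp.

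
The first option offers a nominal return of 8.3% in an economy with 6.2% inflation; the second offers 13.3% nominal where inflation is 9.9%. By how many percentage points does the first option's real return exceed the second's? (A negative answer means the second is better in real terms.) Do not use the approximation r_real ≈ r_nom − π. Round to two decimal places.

-1.12

The first option real return: 1.083/1.062 − 1 = 1.977%.
The second real return: 1.133/1.099 − 1 = 3.094%.
Difference: 1.977 − 3.094 = -1.117 pp.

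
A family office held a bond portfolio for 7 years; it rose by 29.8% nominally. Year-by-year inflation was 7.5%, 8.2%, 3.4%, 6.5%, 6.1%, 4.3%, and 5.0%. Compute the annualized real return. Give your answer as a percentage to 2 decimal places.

-1.94%

Cumulative inflation factor: 1.075 × 1.082 × 1.034 × 1.065 × 1.061 × 1.043 × 1.050 ≈ 1.48832.
Nominal growth factor: 1.29800. Real growth factor = 1.29800 / 1.48832 ≈ 0.87213.
Annualized: 0.87213^(1/7) − 1 ≈ -0.01936.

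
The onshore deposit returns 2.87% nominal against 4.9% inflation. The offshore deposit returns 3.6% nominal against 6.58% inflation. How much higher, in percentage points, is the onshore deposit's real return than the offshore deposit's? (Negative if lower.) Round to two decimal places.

The onshore deposit real return: 1.0287/1.049 − 1 = -1.935%.
The offshore deposit real return: 1.036/1.0658 − 1 = -2.796%.
Difference: -1.935 − (-2.796) = 0.861 pp.

0.86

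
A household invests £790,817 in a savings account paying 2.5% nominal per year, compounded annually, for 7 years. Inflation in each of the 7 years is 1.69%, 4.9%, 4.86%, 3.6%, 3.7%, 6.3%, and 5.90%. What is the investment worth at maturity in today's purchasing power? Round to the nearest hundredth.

£694,883.07

Nominal value at maturity: £790,817 × (1 + 2.5%)^7 ≈ £940,032.90.
Price-level factor over 7 years: 1.0169 × 1.049 × 1.0486 × 1.036 × 1.037 × 1.063 × 1.0590 ≈ 1.3527929314.
The maturity value deflated by that factor is the answer in today's purchasing power.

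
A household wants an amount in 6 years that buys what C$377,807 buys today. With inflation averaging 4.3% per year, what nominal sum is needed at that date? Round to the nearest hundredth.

C$486,380.16

Cumulative price-level factor: (1+4.3%)^6 ≈ 1.2873773104.
The nominal amount required is C$377,807 scaled up by that factor.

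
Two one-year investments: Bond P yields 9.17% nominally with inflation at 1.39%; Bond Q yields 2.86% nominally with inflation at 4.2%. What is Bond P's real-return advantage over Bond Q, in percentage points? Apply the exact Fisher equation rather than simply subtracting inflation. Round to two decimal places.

Bond P real return: 1.0917/1.0139 − 1 = 7.673%.
Bond Q real return: 1.0286/1.042 − 1 = -1.286%.
Difference: 7.673 − (-1.286) = 8.959 pp.

8.96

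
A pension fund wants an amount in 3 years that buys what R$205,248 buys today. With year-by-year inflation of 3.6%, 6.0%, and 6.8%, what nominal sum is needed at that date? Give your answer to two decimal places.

R$240,722.01

Cumulative price-level factor: 1.036 × 1.060 × 1.068 = 1.17283488.
Multiplying R$205,248 by the price-level factor gives the future nominal sum.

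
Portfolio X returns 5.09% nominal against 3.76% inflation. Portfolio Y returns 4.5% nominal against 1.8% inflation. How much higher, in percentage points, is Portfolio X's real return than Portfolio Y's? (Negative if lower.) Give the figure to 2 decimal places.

-1.37

Portfolio X real return: 1.0509/1.0376 − 1 = 1.282%.
Portfolio Y real return: 1.045/1.018 − 1 = 2.652%.
Difference: 1.282 − 2.652 = -1.370 pp.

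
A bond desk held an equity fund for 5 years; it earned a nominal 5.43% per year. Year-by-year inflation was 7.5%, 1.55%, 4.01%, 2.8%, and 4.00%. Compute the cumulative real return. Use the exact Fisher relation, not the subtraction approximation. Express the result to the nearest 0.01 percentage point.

Cumulative inflation factor: 1.075 × 1.0155 × 1.0401 × 1.028 × 1.0400 ≈ 1.21392.
Nominal growth factor: 1.30263. Real growth factor = 1.30263 / 1.21392 ≈ 1.07308.
Total real return ≈ 7.3078%.

7.31%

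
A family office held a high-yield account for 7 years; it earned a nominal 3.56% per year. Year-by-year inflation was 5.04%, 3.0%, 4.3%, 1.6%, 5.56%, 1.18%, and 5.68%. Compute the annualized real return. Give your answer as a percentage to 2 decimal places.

-0.18%

Cumulative inflation factor: 1.0504 × 1.030 × 1.043 × 1.016 × 1.0556 × 1.0118 × 1.0568 ≈ 1.29407.
Nominal growth factor: 1.27745. Real growth factor = 1.27745 / 1.29407 ≈ 0.98716.
Annualized: 0.98716^(1/7) − 1 ≈ -0.00184.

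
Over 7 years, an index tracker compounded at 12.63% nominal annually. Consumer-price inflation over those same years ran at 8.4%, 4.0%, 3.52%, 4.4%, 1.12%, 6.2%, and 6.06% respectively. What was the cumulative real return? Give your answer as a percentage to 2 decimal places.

65.68%

Cumulative inflation factor: 1.084 × 1.040 × 1.0352 × 1.044 × 1.0112 × 1.062 × 1.0606 ≈ 1.38772.
Nominal growth factor: 2.29921. Real growth factor = 2.29921 / 1.38772 ≈ 1.65683.
Total real return ≈ 65.6830%.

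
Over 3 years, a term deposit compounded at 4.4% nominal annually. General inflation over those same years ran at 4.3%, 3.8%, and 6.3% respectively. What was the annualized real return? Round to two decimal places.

Cumulative inflation factor: 1.043 × 1.038 × 1.063 ≈ 1.15084.
Nominal growth factor: 1.13789. Real growth factor = 1.13789 / 1.15084 ≈ 0.98875.
Annualized: 0.98875^(1/3) − 1 ≈ -0.00376.

-0.38%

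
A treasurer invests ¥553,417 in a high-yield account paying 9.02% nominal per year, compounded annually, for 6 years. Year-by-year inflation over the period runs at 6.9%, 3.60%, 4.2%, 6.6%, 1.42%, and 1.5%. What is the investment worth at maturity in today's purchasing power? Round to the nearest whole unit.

Nominal value at maturity: ¥553,417 × (1 + 9.02%)^6 ≈ ¥929,158.
Price-level factor over 6 years: 1.069 × 1.0360 × 1.042 × 1.066 × 1.0142 × 1.015 ≈ 1.2663449790.
The maturity value deflated by that factor is the answer in today's purchasing power.

¥733,732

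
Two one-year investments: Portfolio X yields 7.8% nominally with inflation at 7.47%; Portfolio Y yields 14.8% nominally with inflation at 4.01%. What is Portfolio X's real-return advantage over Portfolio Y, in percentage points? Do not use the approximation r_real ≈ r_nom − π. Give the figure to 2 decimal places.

Portfolio X real return: 1.078/1.0747 − 1 = 0.307%.
Portfolio Y real return: 1.148/1.0401 − 1 = 10.374%.
Difference: 0.307 − 10.374 = -10.067 pp.

-10.07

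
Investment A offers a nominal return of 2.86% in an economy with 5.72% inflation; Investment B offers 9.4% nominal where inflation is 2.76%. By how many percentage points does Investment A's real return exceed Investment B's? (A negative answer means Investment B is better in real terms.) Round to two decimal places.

-9.17

Investment A real return: 1.0286/1.0572 − 1 = -2.705%.
Investment B real return: 1.094/1.0276 − 1 = 6.462%.
Difference: -2.705 − 6.462 = -9.167 pp.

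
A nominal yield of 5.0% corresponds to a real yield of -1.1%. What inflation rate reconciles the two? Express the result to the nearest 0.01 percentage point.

From (1+r_nom) = (1+r_real)(1+π), we get 1+π = (1 + 5.0%)/(1 − 1.1%) = 1.050/0.989 ≈ 1.06168.
So π ≈ 6.1678%.

6.17%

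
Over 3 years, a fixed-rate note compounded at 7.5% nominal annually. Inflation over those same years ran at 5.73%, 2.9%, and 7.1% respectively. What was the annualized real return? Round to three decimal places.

Cumulative inflation factor: 1.0573 × 1.029 × 1.071 ≈ 1.16521.
Nominal growth factor: 1.24230. Real growth factor = 1.24230 / 1.16521 ≈ 1.06616.
Annualized: 1.06616^(1/3) − 1 ≈ 0.02158.

2.158%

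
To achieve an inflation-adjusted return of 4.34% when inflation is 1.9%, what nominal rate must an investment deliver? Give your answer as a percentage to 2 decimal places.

By the Fisher equation, 1 + r_nom = (1 + 4.34%)(1 + 1.9%) = 1.0434 × 1.019 = 1.0632246.
So r_nom = 6.32246%.

6.32%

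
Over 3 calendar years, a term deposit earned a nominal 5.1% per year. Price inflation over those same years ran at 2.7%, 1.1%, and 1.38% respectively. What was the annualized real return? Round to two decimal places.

3.32%

Cumulative inflation factor: 1.027 × 1.011 × 1.0138 ≈ 1.05263.
Nominal growth factor: 1.16094. Real growth factor = 1.16094 / 1.05263 ≈ 1.10290.
Annualized: 1.10290^(1/3) − 1 ≈ 0.03318.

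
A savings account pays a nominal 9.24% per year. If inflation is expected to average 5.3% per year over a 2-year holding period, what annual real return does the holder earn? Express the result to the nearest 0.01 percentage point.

3.74%

With constant rates the annual real return is the same each year: (1+9.24%)/(1+5.3%) − 1 = 0.03742.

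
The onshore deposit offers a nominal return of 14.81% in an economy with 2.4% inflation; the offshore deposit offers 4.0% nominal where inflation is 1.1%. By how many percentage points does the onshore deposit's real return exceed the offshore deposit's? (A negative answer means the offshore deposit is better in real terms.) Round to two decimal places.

9.25

The onshore deposit real return: 1.1481/1.024 − 1 = 12.119%.
The offshore deposit real return: 1.040/1.011 − 1 = 2.868%.
Difference: 12.119 − 2.868 = 9.251 pp.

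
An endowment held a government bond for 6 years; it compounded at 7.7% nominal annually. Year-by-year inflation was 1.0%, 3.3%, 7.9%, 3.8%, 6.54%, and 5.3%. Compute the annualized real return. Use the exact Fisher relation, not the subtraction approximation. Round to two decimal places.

2.95%

Cumulative inflation factor: 1.010 × 1.033 × 1.079 × 1.038 × 1.0654 × 1.053 ≈ 1.31094.
Nominal growth factor: 1.56061. Real growth factor = 1.56061 / 1.31094 ≈ 1.19045.
Annualized: 1.19045^(1/6) − 1 ≈ 0.02948.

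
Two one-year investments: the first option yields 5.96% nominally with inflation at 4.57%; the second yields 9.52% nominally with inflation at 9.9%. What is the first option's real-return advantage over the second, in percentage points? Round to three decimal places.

The first option real return: 1.0596/1.0457 − 1 = 1.3293%.
The second real return: 1.0952/1.099 − 1 = -0.3458%.
Difference: 1.3293 − (-0.3458) = 1.6751 pp.

1.675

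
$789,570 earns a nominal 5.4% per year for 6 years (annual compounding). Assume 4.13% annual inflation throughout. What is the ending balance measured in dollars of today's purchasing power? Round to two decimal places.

Nominal value at maturity: $789,570 × (1 + 5.4%)^6 ≈ $1,082,515.95.
Price-level factor over 6 years: (1 + 4.13%)^6 ≈ 1.2748386165.
The maturity value deflated by that factor is the answer in today's purchasing power.

$849,139.60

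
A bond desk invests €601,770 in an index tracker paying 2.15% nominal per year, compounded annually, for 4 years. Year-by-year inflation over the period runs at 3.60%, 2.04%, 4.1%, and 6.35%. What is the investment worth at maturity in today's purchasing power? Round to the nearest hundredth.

€559,842.14

Nominal value at maturity: €601,770 × (1 + 2.15%)^4 ≈ €655,215.28.
Price-level factor over 4 years: 1.0360 × 1.0204 × 1.041 × 1.0635 ≈ 1.1703571942.
Dividing the nominal maturity value by the price-level factor gives the value in today's money.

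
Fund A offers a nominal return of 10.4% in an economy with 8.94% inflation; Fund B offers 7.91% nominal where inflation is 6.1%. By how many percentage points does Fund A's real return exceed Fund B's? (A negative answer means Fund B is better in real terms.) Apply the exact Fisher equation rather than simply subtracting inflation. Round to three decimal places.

-0.366

Fund A real return: 1.104/1.0894 − 1 = 1.3402%.
Fund B real return: 1.0791/1.061 − 1 = 1.7059%.
Difference: 1.3402 − 1.7059 = -0.3657 pp.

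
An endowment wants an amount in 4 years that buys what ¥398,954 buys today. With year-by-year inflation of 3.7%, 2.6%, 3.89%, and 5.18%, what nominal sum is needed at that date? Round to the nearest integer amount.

Cumulative price-level factor: 1.037 × 1.026 × 1.0389 × 1.0518 ≈ 1.1626072581.
The nominal amount required is ¥398,954 scaled up by that factor.

¥463,827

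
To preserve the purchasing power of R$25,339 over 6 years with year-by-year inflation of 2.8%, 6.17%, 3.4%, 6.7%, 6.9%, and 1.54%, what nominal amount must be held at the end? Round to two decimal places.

Cumulative price-level factor: 1.028 × 1.0617 × 1.034 × 1.067 × 1.069 × 1.0154 ≈ 1.3070576836.
The nominal amount required is R$25,339 scaled up by that factor.

R$33,119.53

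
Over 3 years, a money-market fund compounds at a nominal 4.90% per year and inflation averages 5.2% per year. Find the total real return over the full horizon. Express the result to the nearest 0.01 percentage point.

The annual real rate is (1+4.90%)/(1+5.2%) − 1 = -0.2852%.
Compounded over 3 years: (1 + -0.002852)^3 − 1 ≈ -0.00853.

-0.85%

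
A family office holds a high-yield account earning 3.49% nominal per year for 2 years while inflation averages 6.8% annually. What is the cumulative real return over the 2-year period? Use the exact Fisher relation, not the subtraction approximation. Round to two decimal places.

-6.10%

The annual real rate is (1+3.49%)/(1+6.8%) − 1 = -3.0993%.
Compounded over 2 years: (1 + -0.030993)^2 − 1 ≈ -0.06102.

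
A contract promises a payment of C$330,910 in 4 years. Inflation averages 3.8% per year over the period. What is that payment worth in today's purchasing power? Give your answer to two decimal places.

Price-level factor over 4 years: (1 + 3.8%)^4 ≈ 1.1608855731.
Purchasing power today: C$330,910 divided by that factor.

C$285,049.63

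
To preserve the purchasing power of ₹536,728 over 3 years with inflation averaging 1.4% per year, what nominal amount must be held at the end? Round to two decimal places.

₹559,587.64

Cumulative price-level factor: (1+1.4%)^3 = 1.042590744.
Multiplying ₹536,728 by the price-level factor gives the future nominal sum.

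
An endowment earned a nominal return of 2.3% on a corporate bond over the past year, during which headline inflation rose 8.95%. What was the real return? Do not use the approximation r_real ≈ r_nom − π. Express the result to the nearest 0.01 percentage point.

-6.10%

Real return via the Fisher equation: (1 + 2.3%)/(1 + 8.95%) − 1 = 1.023/1.0895 − 1 ≈ -0.06104.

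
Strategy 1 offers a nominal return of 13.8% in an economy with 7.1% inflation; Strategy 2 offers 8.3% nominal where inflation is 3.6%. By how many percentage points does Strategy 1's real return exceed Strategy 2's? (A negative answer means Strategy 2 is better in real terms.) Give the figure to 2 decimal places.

1.72

Strategy 1 real return: 1.138/1.071 − 1 = 6.256%.
Strategy 2 real return: 1.083/1.036 − 1 = 4.537%.
Difference: 6.256 − 4.537 = 1.719 pp.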